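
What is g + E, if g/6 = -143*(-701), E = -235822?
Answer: 365636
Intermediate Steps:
g = 601458 (g = 6*(-143*(-701)) = 6*100243 = 601458)
g + E = 601458 - 235822 = 365636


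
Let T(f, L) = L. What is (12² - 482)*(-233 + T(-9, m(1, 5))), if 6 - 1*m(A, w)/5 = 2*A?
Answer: 71994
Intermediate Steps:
m(A, w) = 30 - 10*A
(12² - 482)*(-233 + T(-9, m(1, 5))) = (12² - 482)*(-233 + (30 - 10*1)) = (144 - 482)*(-233 + (30 - 10)) = -338*(-233 + 20) = -338*(-213) = 71994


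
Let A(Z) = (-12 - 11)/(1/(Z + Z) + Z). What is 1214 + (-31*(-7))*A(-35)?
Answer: 3324884/2451 ≈ 1356.5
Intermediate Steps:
A(Z) = -23/(Z + 1/(2*Z)) (A(Z) = -23/(1/(2*Z) + Z) = -23/(Z + 1/(2*Z)))
1214 + (-31*(-7))*A(-35) = 1214 + (-31*(-7))*(-46*(-35)/(1 + 2*(-35)²)) = 1214 + 217*(-46*(-35)/(1 + 2*1225)) = 1214 + 217*(-46*(-35)/(1 + 2450)) = 1214 + 217*(-46*(-35)/2451) = 1214 + 217*(-46*(-35)*1/2451) = 1214 + 217*(1610/2451) = 1214 + 349370/2451 = 3324884/2451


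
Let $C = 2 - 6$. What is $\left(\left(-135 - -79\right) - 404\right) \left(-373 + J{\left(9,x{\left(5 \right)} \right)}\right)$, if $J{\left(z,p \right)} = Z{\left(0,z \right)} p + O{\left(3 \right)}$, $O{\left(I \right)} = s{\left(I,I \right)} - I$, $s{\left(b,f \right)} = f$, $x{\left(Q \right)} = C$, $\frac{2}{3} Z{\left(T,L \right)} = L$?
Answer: $196420$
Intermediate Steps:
$Z{\left(T,L \right)} = \frac{3 L}{2}$
$C = -4$ ($C = 2 - 6 = -4$)
$x{\left(Q \right)} = -4$
$O{\left(I \right)} = 0$ ($O{\left(I \right)} = I - I = 0$)
$J{\left(z,p \right)} = \frac{3 p z}{2}$ ($J{\left(z,p \right)} = \frac{3 z}{2} p + 0 = \frac{3 p z}{2} + 0 = \frac{3 p z}{2}$)
$\left(\left(-135 - -79\right) - 404\right) \left(-373 + J{\left(9,x{\left(5 \right)} \right)}\right) = \left(\left(-135 - -79\right) - 404\right) \left(-373 + \frac{3}{2} \left(-4\right) 9\right) = \left(\left(-135 + 79\right) - 404\right) \left(-373 - 54\right) = \left(-56 - 404\right) \left(-427\right) = \left(-460\right) \left(-427\right) = 196420$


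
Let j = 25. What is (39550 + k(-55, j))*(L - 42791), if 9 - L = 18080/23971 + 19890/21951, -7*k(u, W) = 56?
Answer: -98908706394704296/58465269 ≈ -1.6918e+9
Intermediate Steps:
k(u, W) = -8 (k(u, W) = -1/7*56 = -8)
L = 429114391/58465269 (L = 9 - (18080/23971 + 19890/21951) = 9 - (18080*(1/23971) + 19890*(1/21951)) = 9 - (18080/23971 + 2210/2439) = 9 - 1*97073030/58465269 = 9 - 97073030/58465269 = 429114391/58465269 ≈ 7.3396)
(39550 + k(-55, j))*(L - 42791) = (39550 - 8)*(429114391/58465269 - 42791) = 39542*(-2501358211388/58465269) = -98908706394704296/58465269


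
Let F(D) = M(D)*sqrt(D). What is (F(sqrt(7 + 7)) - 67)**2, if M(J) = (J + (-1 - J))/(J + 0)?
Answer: (938 + 14**(3/4))**2/196 ≈ 4558.5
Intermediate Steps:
M(J) = -1/J
F(D) = -1/sqrt(D) (F(D) = (-1/D)*sqrt(D) = -1/sqrt(D))
(F(sqrt(7 + 7)) - 67)**2 = (-1/sqrt(sqrt(7 + 7)) - 67)**2 = (-1/sqrt(sqrt(14)) - 67)**2 = (-14**(3/4)/14 - 67)**2 = (-67 - 14**(3/4)/14)**2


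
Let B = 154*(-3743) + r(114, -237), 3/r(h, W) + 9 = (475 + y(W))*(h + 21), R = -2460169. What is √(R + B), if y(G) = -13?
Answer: 2*I*√1940989726317/1599 ≈ 1742.6*I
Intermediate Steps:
r(h, W) = 3/(9693 + 462*h) (r(h, W) = 3/(-9 + (475 - 13)*(h + 21)) = 3/(-9 + 462*(21 + h)) = 3/(-9 + (9702 + 462*h)) = 3/(9693 + 462*h))
B = -11982084113/20787 (B = 154*(-3743) + 1/(3231 + 154*114) = -576422 + 1/(3231 + 17556) = -576422 + 1/20787 = -11982084113/20787 ≈ -5.7642e+5)
√(R + B) = √(-2460169 - 11982084113/20787) = √(-63121617116/20787) = 2*I*√1940989726317/1599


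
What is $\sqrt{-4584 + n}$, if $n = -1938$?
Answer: $i \sqrt{6522} \approx 80.759 i$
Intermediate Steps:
$\sqrt{-4584 + n} = \sqrt{-4584 - 1938} = \sqrt{-6522} = i \sqrt{6522}$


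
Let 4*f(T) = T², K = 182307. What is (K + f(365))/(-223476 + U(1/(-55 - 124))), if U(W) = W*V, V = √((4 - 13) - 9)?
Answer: -514625310958979/533392108285878 + 154379087*I*√2/2133568433143512 ≈ -0.96482 + 1.0233e-7*I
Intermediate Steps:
f(T) = T²/4
V = 3*I*√2 (V = √(-9 - 9) = √(-18) = 3*I*√2 ≈ 4.2426*I)
U(W) = 3*I*W*√2 (U(W) = W*(3*I*√2) = 3*I*W*√2)
(K + f(365))/(-223476 + U(1/(-55 - 124))) = (182307 + (¼)*365²)/(-223476 + 3*I*√2/(-55 - 124)) = (182307 + (¼)*133225)/(-223476 + 3*I*√2/(-179)) = (182307 + 133225/4)/(-223476 + 3*I*(-1/179)*√2) = 862453/(4*(-223476 - 3*I*√2/179))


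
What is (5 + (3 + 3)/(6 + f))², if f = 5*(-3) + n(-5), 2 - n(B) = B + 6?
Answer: 289/16 ≈ 18.063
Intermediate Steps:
n(B) = -4 - B (n(B) = 2 - (B + 6) = 2 - (6 + B) = 2 + (-6 - B) = -4 - B)
f = -14 (f = 5*(-3) + (-4 - 1*(-5)) = -15 + (-4 + 5) = -15 + 1 = -14)
(5 + (3 + 3)/(6 + f))² = (5 + (3 + 3)/(6 - 14))² = (5 + 6/(-8))² = (5 - ⅛*6)² = (5 - ¾)² = (17/4)² = 289/16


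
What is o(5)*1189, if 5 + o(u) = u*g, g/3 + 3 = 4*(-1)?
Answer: -130790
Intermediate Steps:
g = -21 (g = -9 + 3*(4*(-1)) = -9 + 3*(-4) = -9 - 12 = -21)
o(u) = -5 - 21*u (o(u) = -5 + u*(-21) = -5 - 21*u)
o(5)*1189 = (-5 - 21*5)*1189 = (-5 - 105)*1189 = -110*1189 = -130790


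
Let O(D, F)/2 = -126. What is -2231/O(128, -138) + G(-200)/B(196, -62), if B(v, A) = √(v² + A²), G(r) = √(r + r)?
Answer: 2231/252 + 2*I*√10565/2113 ≈ 8.8532 + 0.097289*I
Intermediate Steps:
O(D, F) = -252 (O(D, F) = 2*(-126) = -252)
G(r) = √2*√r (G(r) = √(2*r) = √2*√r)
B(v, A) = √(A² + v²)
-2231/O(128, -138) + G(-200)/B(196, -62) = -2231/(-252) + (√2*√(-200))/(√((-62)² + 196²)) = -2231*(-1/252) + (√2*(10*I*√2))/(√(3844 + 38416)) = 2231/252 + (20*I)/(√42260) = 2231/252 + (20*I)/((2*√10565)) = 2231/252 + (20*I)*(√10565/21130) = 2231/252 + 2*I*√10565/2113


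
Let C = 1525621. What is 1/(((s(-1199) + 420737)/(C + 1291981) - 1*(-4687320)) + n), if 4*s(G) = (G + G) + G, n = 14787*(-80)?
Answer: 11270408/39495568658231 ≈ 2.8536e-7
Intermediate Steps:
n = -1182960
s(G) = 3*G/4 (s(G) = ((G + G) + G)/4 = (2*G + G)/4 = (3*G)/4 = 3*G/4)
1/(((s(-1199) + 420737)/(C + 1291981) - 1*(-4687320)) + n) = 1/((((¾)*(-1199) + 420737)/(1525621 + 1291981) - 1*(-4687320)) - 1182960) = 1/(((-3597/4 + 420737)/2817602 + 4687320) - 1182960) = 1/(((1679351/4)*(1/2817602) + 4687320) - 1182960) = 1/((1679351/11270408 + 4687320) - 1182960) = 1/(52828010505911/11270408 - 1182960) = 1/(39495568658231/11270408) = 11270408/39495568658231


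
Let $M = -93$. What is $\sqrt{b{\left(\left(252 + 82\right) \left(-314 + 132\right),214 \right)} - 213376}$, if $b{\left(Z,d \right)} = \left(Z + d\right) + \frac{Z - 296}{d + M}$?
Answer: $\frac{i \sqrt{33209034}}{11} \approx 523.88 i$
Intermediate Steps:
$b{\left(Z,d \right)} = Z + d + \frac{-296 + Z}{-93 + d}$ ($b{\left(Z,d \right)} = \left(Z + d\right) + \frac{Z - 296}{d - 93} = \left(Z + d\right) + \frac{-296 + Z}{-93 + d} = Z + d + \frac{-296 + Z}{-93 + d}$)
$\sqrt{b{\left(\left(252 + 82\right) \left(-314 + 132\right),214 \right)} - 213376} = \sqrt{\frac{-296 + 214^{2} - 19902 - 92 \left(252 + 82\right) \left(-314 + 132\right) + \left(252 + 82\right) \left(-314 + 132\right) 214}{-93 + 214} - 213376} = \sqrt{\frac{-296 + 45796 - 19902 - 92 \cdot 334 \left(-182\right) + 334 \left(-182\right) 214}{121} - 213376} = \sqrt{\frac{-296 + 45796 - 19902 - -5592496 - 13008632}{121} - 213376} = \sqrt{\frac{-296 + 45796 - 19902 + 5592496 - 13008632}{121} - 213376} = \sqrt{\frac{1}{121} \left(-7390538\right) - 213376} = \sqrt{- \frac{7390538}{121} - 213376} = \sqrt{- \frac{33209034}{121}} = \frac{i \sqrt{33209034}}{11}$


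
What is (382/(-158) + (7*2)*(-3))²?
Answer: 12313081/6241 ≈ 1972.9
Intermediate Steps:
(382/(-158) + (7*2)*(-3))² = (382*(-1/158) + 14*(-3))² = (-191/79 - 42)² = (-3509/79)² = 12313081/6241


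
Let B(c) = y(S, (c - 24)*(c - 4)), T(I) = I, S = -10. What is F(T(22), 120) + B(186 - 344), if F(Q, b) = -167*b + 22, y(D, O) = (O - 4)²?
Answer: 869050382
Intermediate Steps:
y(D, O) = (-4 + O)²
F(Q, b) = 22 - 167*b
B(c) = (-4 + (-24 + c)*(-4 + c))² (B(c) = (-4 + (c - 24)*(c - 4))² = (-4 + (-24 + c)*(-4 + c))²)
F(T(22), 120) + B(186 - 344) = (22 - 167*120) + (92 + (186 - 344)² - 28*(186 - 344))² = (22 - 20040) + (92 + (-158)² - 28*(-158))² = -20018 + (92 + 24964 + 4424)² = -20018 + 29480² = -20018 + 869070400 = 869050382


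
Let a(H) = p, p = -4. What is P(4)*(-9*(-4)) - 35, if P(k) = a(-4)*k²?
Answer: -2339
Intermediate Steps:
a(H) = -4
P(k) = -4*k²
P(4)*(-9*(-4)) - 35 = (-4*4²)*(-9*(-4)) - 35 = -4*16*36 - 35 = -64*36 - 35 = -2304 - 35 = -2339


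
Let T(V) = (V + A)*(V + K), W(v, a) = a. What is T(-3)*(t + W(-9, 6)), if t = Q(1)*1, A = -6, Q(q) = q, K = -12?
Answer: 945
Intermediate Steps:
T(V) = (-12 + V)*(-6 + V) (T(V) = (V - 6)*(V - 12) = (-6 + V)*(-12 + V) = (-12 + V)*(-6 + V))
t = 1 (t = 1*1 = 1)
T(-3)*(t + W(-9, 6)) = (72 + (-3)**2 - 18*(-3))*(1 + 6) = (72 + 9 + 54)*7 = 135*7 = 945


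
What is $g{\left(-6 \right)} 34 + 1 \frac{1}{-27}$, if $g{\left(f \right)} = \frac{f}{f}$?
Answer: $\frac{917}{27} \approx 33.963$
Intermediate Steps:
$g{\left(f \right)} = 1$
$g{\left(-6 \right)} 34 + 1 \frac{1}{-27} = 1 \cdot 34 + 1 \frac{1}{-27} = 34 + 1 \left(- \frac{1}{27}\right) = 34 - \frac{1}{27} = \frac{917}{27}$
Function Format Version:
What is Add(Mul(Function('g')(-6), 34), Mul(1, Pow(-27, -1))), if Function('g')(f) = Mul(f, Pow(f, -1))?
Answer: Rational(917, 27) ≈ 33.963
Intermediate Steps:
Function('g')(f) = 1
Add(Mul(Function('g')(-6), 34), Mul(1, Pow(-27, -1))) = Add(Mul(1, 34), Mul(1, Pow(-27, -1))) = Add(34, Mul(1, Rational(-1, 27))) = Add(34, Rational(-1, 27)) = Rational(917, 27)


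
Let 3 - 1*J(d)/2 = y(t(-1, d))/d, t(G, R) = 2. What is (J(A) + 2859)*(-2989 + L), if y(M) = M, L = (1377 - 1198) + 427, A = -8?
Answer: -13656973/2 ≈ -6.8285e+6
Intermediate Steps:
L = 606 (L = 179 + 427 = 606)
J(d) = 6 - 4/d
(J(A) + 2859)*(-2989 + L) = ((6 - 4/(-8)) + 2859)*(-2989 + 606) = ((6 - 4*(-⅛)) + 2859)*(-2383) = ((6 + ½) + 2859)*(-2383) = (13/2 + 2859)*(-2383) = (5731/2)*(-2383) = -13656973/2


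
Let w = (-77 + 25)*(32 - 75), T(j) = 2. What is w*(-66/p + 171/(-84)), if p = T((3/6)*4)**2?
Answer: -290121/7 ≈ -41446.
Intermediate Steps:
p = 4 (p = 2**2 = 4)
w = 2236 (w = -52*(-43) = 2236)
w*(-66/p + 171/(-84)) = 2236*(-66/4 + 171/(-84)) = 2236*(-66*1/4 + 171*(-1/84)) = 2236*(-33/2 - 57/28) = 2236*(-519/28) = -290121/7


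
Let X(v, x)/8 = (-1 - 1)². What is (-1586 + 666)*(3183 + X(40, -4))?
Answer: -2957800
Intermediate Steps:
X(v, x) = 32 (X(v, x) = 8*(-1 - 1)² = 8*(-2)² = 8*4 = 32)
(-1586 + 666)*(3183 + X(40, -4)) = (-1586 + 666)*(3183 + 32) = -920*3215 = -2957800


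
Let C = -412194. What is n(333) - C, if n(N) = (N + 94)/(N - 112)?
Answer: 91095301/221 ≈ 4.1220e+5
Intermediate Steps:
n(N) = (94 + N)/(-112 + N)
n(333) - C = (94 + 333)/(-112 + 333) - 1*(-412194) = 427/221 + 412194 = 91095301/221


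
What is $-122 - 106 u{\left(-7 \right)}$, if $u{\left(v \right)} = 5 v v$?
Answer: $-26092$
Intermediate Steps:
$u{\left(v \right)} = 5 v^{2}$
$-122 - 106 u{\left(-7 \right)} = -122 - 106 \cdot 5 \left(-7\right)^{2} = -122 - 106 \cdot 5 \cdot 49 = -122 - 25970 = -26092$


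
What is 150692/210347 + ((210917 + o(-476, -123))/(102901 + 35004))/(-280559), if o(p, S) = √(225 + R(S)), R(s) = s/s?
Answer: 5830302786807141/8138428267596565 - √226/38690488895 ≈ 0.71639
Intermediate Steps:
R(s) = 1
o(p, S) = √226 (o(p, S) = √(225 + 1) = √226)
150692/210347 + ((210917 + o(-476, -123))/(102901 + 35004))/(-280559) = 150692/210347 + ((210917 + √226)/(102901 + 35004))/(-280559) = 150692*(1/210347) + ((210917 + √226)/137905)*(-1/280559) = 150692/210347 + ((210917 + √226)*(1/137905))*(-1/280559) = 150692/210347 + (210917/137905 + √226/137905)*(-1/280559) = 150692/210347 + (-210917/38690488895 - √226/38690488895) = 5830302786807141/8138428267596565 - √226/38690488895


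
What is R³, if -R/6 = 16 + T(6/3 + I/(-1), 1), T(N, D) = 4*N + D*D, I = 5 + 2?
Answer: 5832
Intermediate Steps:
I = 7
T(N, D) = D² + 4*N (T(N, D) = 4*N + D² = D² + 4*N)
R = 18 (R = -6*(16 + (1² + 4*(6/3 + 7/(-1)))) = -6*(16 + (1 + 4*(6*(⅓) + 7*(-1)))) = -6*(16 + (1 + 4*(2 - 7))) = -6*(16 + (1 + 4*(-5))) = -6*(16 + (1 - 20)) = -6*(16 - 19) = -6*(-3) = 18)
R³ = 18³ = 5832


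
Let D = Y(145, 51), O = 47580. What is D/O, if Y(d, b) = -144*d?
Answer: -348/793 ≈ -0.43884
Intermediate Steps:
D = -20880 (D = -144*145 = -20880)
D/O = -20880/47580 = -20880*1/47580 = -348/793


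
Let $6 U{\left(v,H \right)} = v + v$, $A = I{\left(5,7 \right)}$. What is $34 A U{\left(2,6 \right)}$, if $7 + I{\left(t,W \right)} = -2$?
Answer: $-204$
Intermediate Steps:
$I{\left(t,W \right)} = -9$ ($I{\left(t,W \right)} = -7 - 2 = -9$)
$A = -9$
$U{\left(v,H \right)} = \frac{v}{3}$ ($U{\left(v,H \right)} = \frac{v + v}{6} = \frac{2 v}{6} = \frac{v}{3}$)
$34 A U{\left(2,6 \right)} = 34 \left(-9\right) \frac{1}{3} \cdot 2 = \left(-306\right) \frac{2}{3} = -204$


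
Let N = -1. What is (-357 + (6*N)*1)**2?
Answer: 131769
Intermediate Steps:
(-357 + (6*N)*1)**2 = (-357 + (6*(-1))*1)**2 = (-357 - 6*1)**2 = (-357 - 6)**2 = (-363)**2 = 131769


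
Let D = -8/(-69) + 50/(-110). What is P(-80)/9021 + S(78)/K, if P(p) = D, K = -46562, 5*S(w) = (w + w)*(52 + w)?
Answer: -448115339/5142051189 ≈ -0.087147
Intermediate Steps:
S(w) = 2*w*(52 + w)/5 (S(w) = ((w + w)*(52 + w))/5 = ((2*w)*(52 + w))/5 = (2*w*(52 + w))/5 = 2*w*(52 + w)/5)
D = -257/759 (D = -8*(-1/69) + 50*(-1/110) = 8/69 - 5/11 = -257/759 ≈ -0.33860)
P(p) = -257/759
P(-80)/9021 + S(78)/K = -257/759/9021 + ((⅖)*78*(52 + 78))/(-46562) = -257/759*1/9021 + ((⅖)*78*130)*(-1/46562) = -257/6846939 + 4056*(-1/46562) = -257/6846939 - 2028/23281 = -448115339/5142051189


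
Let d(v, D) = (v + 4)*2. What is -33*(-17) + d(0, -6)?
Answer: 569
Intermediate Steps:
d(v, D) = 8 + 2*v (d(v, D) = (4 + v)*2 = 8 + 2*v)
-33*(-17) + d(0, -6) = -33*(-17) + (8 + 2*0) = 561 + (8 + 0) = 561 + 8 = 569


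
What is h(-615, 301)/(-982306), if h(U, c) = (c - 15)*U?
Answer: 6765/37781 ≈ 0.17906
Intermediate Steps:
h(U, c) = U*(-15 + c) (h(U, c) = (-15 + c)*U = U*(-15 + c))
h(-615, 301)/(-982306) = -615*(-15 + 301)/(-982306) = -615*286*(-1/982306) = -175890*(-1/982306) = 6765/37781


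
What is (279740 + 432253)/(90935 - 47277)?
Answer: 711993/43658 ≈ 16.308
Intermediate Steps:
(279740 + 432253)/(90935 - 47277) = 711993/43658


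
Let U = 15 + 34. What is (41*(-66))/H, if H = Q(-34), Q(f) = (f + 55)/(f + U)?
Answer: -13530/7 ≈ -1932.9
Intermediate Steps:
U = 49
Q(f) = (55 + f)/(49 + f) (Q(f) = (f + 55)/(f + 49) = (55 + f)/(49 + f))
H = 7/5 (H = (55 - 34)/(49 - 34) = 21/15 = (1/15)*21 = 7/5 ≈ 1.4000)
(41*(-66))/H = (41*(-66))/(7/5) = -2706*5/7 = -13530/7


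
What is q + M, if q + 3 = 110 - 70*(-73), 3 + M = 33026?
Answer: 38240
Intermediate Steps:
M = 33023 (M = -3 + 33026 = 33023)
q = 5217 (q = -3 + (110 - 70*(-73)) = -3 + (110 + 5110) = -3 + 5220 = 5217)
q + M = 5217 + 33023 = 38240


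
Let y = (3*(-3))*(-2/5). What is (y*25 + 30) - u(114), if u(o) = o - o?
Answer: 120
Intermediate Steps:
y = 18/5 (y = -(-18)/5 = -9*(-2/5) = 18/5 ≈ 3.6000)
u(o) = 0
(y*25 + 30) - u(114) = ((18/5)*25 + 30) - 1*0 = (90 + 30) + 0 = 120 + 0 = 120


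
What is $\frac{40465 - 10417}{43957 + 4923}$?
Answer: $\frac{1878}{3055} \approx 0.61473$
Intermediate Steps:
$\frac{40465 - 10417}{43957 + 4923} = \frac{30048}{48880} = 30048 \cdot \frac{1}{48880} = \frac{1878}{3055}$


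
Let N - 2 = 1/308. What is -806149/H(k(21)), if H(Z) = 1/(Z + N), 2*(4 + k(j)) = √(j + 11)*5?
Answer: 495781635/308 - 8061490*√2 ≈ -9.7910e+6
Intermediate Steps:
N = 617/308 (N = 2 + 1/308 = 617/308 ≈ 2.0032)
k(j) = -4 + 5*√(11 + j)/2 (k(j) = -4 + (√(j + 11)*5)/2 = -4 + (√(11 + j)*5)/2 = -4 + (5*√(11 + j))/2 = -4 + 5*√(11 + j)/2)
H(Z) = 1/(617/308 + Z) (H(Z) = 1/(Z + 617/308) = 1/(617/308 + Z))
-806149/H(k(21)) = -(-495781635/308 + 4030745*√(11 + 21)/2) = -(-495781635/308 + 8061490*√2) = -806149*(-615/308 + 10*√2) = 495781635/308 - 8061490*√2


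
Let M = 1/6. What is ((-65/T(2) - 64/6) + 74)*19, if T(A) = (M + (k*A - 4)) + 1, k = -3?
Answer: 213560/159 ≈ 1343.1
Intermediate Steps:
M = ⅙ ≈ 0.16667
T(A) = -17/6 - 3*A (T(A) = (⅙ + (-3*A - 4)) + 1 = (⅙ + (-4 - 3*A)) + 1 = (-23/6 - 3*A) + 1 = -17/6 - 3*A)
((-65/T(2) - 64/6) + 74)*19 = ((-65/(-17/6 - 3*2) - 64/6) + 74)*19 = ((-65/(-17/6 - 6) - 64*⅙) + 74)*19 = ((-65/(-53/6) - 32/3) + 74)*19 = ((-65*(-6/53) - 32/3) + 74)*19 = ((390/53 - 32/3) + 74)*19 = (-526/159 + 74)*19 = (11240/159)*19 = 213560/159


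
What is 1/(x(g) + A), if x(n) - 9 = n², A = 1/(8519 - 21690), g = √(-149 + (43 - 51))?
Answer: -13171/1949309 ≈ -0.0067568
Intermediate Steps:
g = I*√157 (g = √(-149 - 8) = √(-157) = I*√157 ≈ 12.53*I)
A = -1/13171 (A = 1/(-13171) = -1/13171 ≈ -7.5924e-5)
x(n) = 9 + n²
1/(x(g) + A) = 1/((9 + (I*√157)²) - 1/13171) = 1/((9 - 157) - 1/13171) = 1/(-148 - 1/13171) = 1/(-1949309/13171) = -13171/1949309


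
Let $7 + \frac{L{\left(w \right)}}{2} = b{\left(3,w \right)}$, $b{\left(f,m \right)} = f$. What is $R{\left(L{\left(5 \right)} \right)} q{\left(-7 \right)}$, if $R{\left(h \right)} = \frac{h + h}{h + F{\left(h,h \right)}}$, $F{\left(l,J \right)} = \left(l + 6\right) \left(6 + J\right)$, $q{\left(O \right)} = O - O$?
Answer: $0$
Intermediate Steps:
$q{\left(O \right)} = 0$
$F{\left(l,J \right)} = \left(6 + J\right) \left(6 + l\right)$ ($F{\left(l,J \right)} = \left(6 + l\right) \left(6 + J\right) = \left(6 + J\right) \left(6 + l\right)$)
$L{\left(w \right)} = -8$ ($L{\left(w \right)} = -14 + 2 \cdot 3 = -14 + 6 = -8$)
$R{\left(h \right)} = \frac{2 h}{36 + h^{2} + 13 h}$ ($R{\left(h \right)} = \frac{h + h}{h + \left(36 + 6 h + 6 h + h h\right)} = \frac{2 h}{h + \left(36 + 6 h + 6 h + h^{2}\right)} = \frac{2 h}{h + \left(36 + h^{2} + 12 h\right)} = \frac{2 h}{36 + h^{2} + 13 h}$)
$R{\left(L{\left(5 \right)} \right)} q{\left(-7 \right)} = 2 \left(-8\right) \frac{1}{36 + \left(-8\right)^{2} + 13 \left(-8\right)} 0 = 2 \left(-8\right) \frac{1}{36 + 64 - 104} \cdot 0 = 2 \left(-8\right) \frac{1}{-4} \cdot 0 = 2 \left(-8\right) \left(- \frac{1}{4}\right) 0 = 4 \cdot 0 = 0$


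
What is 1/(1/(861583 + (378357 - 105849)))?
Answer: 1134091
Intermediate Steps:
1/(1/(861583 + (378357 - 105849))) = 1/(1/(861583 + 272508)) = 1/(1/1134091) = 1134091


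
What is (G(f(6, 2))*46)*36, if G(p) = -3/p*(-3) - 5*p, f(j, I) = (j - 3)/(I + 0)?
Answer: -2484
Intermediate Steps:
f(j, I) = (-3 + j)/I
G(p) = -5*p + 9/p (G(p) = 9/p - 5*p = -5*p + 9/p)
(G(f(6, 2))*46)*36 = ((-5*(-3 + 6)/2 + 9/(((-3 + 6)/2)))*46)*36 = ((-5*3/2 + 9/(((1/2)*3)))*46)*36 = ((-5*3/2 + 9/(3/2))*46)*36 = ((-15/2 + 9*(2/3))*46)*36 = ((-15/2 + 6)*46)*36 = -3/2*46*36 = -69*36 = -2484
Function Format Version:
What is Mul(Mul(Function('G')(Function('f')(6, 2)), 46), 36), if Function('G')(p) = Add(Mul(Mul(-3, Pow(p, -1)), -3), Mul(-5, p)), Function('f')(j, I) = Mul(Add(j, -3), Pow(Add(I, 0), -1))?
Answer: -2484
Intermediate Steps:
Function('f')(j, I) = Mul(Pow(I, -1), Add(-3, j)) (Function('f')(j, I) = Mul(Add(-3, j), Pow(I, -1)) = Mul(Pow(I, -1), Add(-3, j)))
Function('G')(p) = Add(Mul(-5, p), Mul(9, Pow(p, -1))) (Function('G')(p) = Add(Mul(9, Pow(p, -1)), Mul(-5, p)) = Add(Mul(-5, p), Mul(9, Pow(p, -1))))
Mul(Mul(Function('G')(Function('f')(6, 2)), 46), 36) = Mul(Mul(Add(Mul(-5, Mul(Pow(2, -1), Add(-3, 6))), Mul(9, Pow(Mul(Pow(2, -1), Add(-3, 6)), -1))), 46), 36) = Mul(Mul(Add(Mul(-5, Mul(Rational(1, 2), 3)), Mul(9, Pow(Mul(Rational(1, 2), 3), -1))), 46), 36) = Mul(Mul(Add(Mul(-5, Rational(3, 2)), Mul(9, Pow(Rational(3, 2), -1))), 46), 36) = Mul(Mul(Add(Rational(-15, 2), Mul(9, Rational(2, 3))), 46), 36) = Mul(Mul(Add(Rational(-15, 2), 6), 46), 36) = Mul(Mul(Rational(-3, 2), 46), 36) = Mul(-69, 36) = -2484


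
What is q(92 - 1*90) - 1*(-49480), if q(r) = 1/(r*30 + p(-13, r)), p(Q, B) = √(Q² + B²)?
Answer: 169568020/3427 - √173/3427 ≈ 49480.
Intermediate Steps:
p(Q, B) = √(B² + Q²)
q(r) = 1/(√(169 + r²) + 30*r) (q(r) = 1/(r*30 + √(r² + (-13)²)) = 1/(30*r + √(r² + 169)) = 1/(30*r + √(169 + r²)) = 1/(√(169 + r²) + 30*r))
q(92 - 1*90) - 1*(-49480) = 1/(√(169 + (92 - 1*90)²) + 30*(92 - 1*90)) - 1*(-49480) = 1/(√(169 + (92 - 90)²) + 30*(92 - 90)) + 49480 = 1/(√(169 + 2²) + 30*2) + 49480 = 1/(√(169 + 4) + 60) + 49480 = 1/(√173 + 60) + 49480 = 1/(60 + √173) + 49480 = 49480 + 1/(60 + √173)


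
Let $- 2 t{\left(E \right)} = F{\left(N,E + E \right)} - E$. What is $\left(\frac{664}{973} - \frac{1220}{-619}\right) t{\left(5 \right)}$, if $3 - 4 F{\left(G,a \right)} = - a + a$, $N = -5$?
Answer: $\frac{6791823}{1204574} \approx 5.6384$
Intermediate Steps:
$F{\left(G,a \right)} = \frac{3}{4}$ ($F{\left(G,a \right)} = \frac{3}{4} - \frac{- a + a}{4} = \frac{3}{4} - 0 = \frac{3}{4} + 0 = \frac{3}{4}$)
$t{\left(E \right)} = - \frac{3}{8} + \frac{E}{2}$ ($t{\left(E \right)} = - \frac{\frac{3}{4} - E}{2} = - \frac{3}{8} + \frac{E}{2}$)
$\left(\frac{664}{973} - \frac{1220}{-619}\right) t{\left(5 \right)} = \left(\frac{664}{973} - \frac{1220}{-619}\right) \left(- \frac{3}{8} + \frac{1}{2} \cdot 5\right) = \left(664 \cdot \frac{1}{973} - - \frac{1220}{619}\right) \left(- \frac{3}{8} + \frac{5}{2}\right) = \left(\frac{664}{973} + \frac{1220}{619}\right) \frac{17}{8} = \frac{1598076}{602287} \cdot \frac{17}{8} = \frac{6791823}{1204574}$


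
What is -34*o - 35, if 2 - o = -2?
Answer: -171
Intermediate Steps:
o = 4 (o = 2 - 1*(-2) = 2 + 2 = 4)
-34*o - 35 = -34*4 - 35 = -136 - 35 = -171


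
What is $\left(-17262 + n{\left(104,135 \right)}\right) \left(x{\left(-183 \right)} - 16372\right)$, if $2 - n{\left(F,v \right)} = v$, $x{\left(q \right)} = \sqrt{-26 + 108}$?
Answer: $284790940 - 17395 \sqrt{82} \approx 2.8463 \cdot 10^{8}$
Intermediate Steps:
$x{\left(q \right)} = \sqrt{82}$
$n{\left(F,v \right)} = 2 - v$
$\left(-17262 + n{\left(104,135 \right)}\right) \left(x{\left(-183 \right)} - 16372\right) = \left(-17262 + \left(2 - 135\right)\right) \left(\sqrt{82} - 16372\right) = \left(-17262 + \left(2 - 135\right)\right) \left(-16372 + \sqrt{82}\right) = \left(-17262 - 133\right) \left(-16372 + \sqrt{82}\right) = - 17395 \left(-16372 + \sqrt{82}\right) = 284790940 - 17395 \sqrt{82}$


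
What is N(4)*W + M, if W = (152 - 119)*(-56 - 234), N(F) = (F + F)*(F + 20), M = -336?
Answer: -1837776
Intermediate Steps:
N(F) = 2*F*(20 + F) (N(F) = (2*F)*(20 + F) = 2*F*(20 + F))
W = -9570 (W = 33*(-290) = -9570)
N(4)*W + M = (2*4*(20 + 4))*(-9570) - 336 = (2*4*24)*(-9570) - 336 = 192*(-9570) - 336 = -1837440 - 336 = -1837776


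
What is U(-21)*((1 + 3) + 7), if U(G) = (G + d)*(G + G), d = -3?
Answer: 11088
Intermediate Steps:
U(G) = 2*G*(-3 + G) (U(G) = (G - 3)*(G + G) = (-3 + G)*(2*G) = 2*G*(-3 + G))
U(-21)*((1 + 3) + 7) = (2*(-21)*(-3 - 21))*((1 + 3) + 7) = (2*(-21)*(-24))*(4 + 7) = 1008*11 = 11088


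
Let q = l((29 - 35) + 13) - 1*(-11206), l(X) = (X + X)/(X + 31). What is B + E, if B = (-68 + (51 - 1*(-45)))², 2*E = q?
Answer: 242713/38 ≈ 6387.2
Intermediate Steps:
l(X) = 2*X/(31 + X) (l(X) = (2*X)/(31 + X) = 2*X/(31 + X))
q = 212921/19 (q = 2*((29 - 35) + 13)/(31 + ((29 - 35) + 13)) - 1*(-11206) = 2*(-6 + 13)/(31 + (-6 + 13)) + 11206 = 2*7/(31 + 7) + 11206 = 2*7/38 + 11206 = 2*7*(1/38) + 11206 = 7/19 + 11206 = 212921/19 ≈ 11206.)
E = 212921/38 (E = (½)*(212921/19) = 212921/38 ≈ 5603.2)
B = 784 (B = (-68 + (51 + 45))² = (-68 + 96)² = 28² = 784)
B + E = 784 + 212921/38 = 242713/38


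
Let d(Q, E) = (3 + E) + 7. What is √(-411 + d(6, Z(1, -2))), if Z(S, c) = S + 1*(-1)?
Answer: I*√401 ≈ 20.025*I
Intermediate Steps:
Z(S, c) = -1 + S (Z(S, c) = S - 1 = -1 + S)
d(Q, E) = 10 + E
√(-411 + d(6, Z(1, -2))) = √(-411 + (10 + (-1 + 1))) = √(-411 + (10 + 0)) = √(-411 + 10) = √(-401) = I*√401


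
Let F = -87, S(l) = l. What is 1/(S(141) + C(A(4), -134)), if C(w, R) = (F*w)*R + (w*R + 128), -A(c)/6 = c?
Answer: -1/276307 ≈ -3.6192e-6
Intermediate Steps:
A(c) = -6*c
C(w, R) = 128 - 86*R*w (C(w, R) = (-87*w)*R + (w*R + 128) = -87*R*w + (R*w + 128) = -87*R*w + (128 + R*w) = 128 - 86*R*w)
1/(S(141) + C(A(4), -134)) = 1/(141 + (128 - 86*(-134)*(-6*4))) = 1/(141 + (128 - 86*(-134)*(-24))) = 1/(141 + (128 - 276576)) = 1/(141 - 276448) = 1/(-276307) = -1/276307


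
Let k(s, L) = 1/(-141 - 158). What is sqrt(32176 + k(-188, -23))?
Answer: sqrt(2876566277)/299 ≈ 179.38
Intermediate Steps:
k(s, L) = -1/299 (k(s, L) = 1/(-299) = -1/299)
sqrt(32176 + k(-188, -23)) = sqrt(32176 - 1/299) = sqrt(9620623/299) = sqrt(2876566277)/299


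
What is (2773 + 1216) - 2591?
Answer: 1398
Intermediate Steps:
(2773 + 1216) - 2591 = 3989 - 2591 = 1398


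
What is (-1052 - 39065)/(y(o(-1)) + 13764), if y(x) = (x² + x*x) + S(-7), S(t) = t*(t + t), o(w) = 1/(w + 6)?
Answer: -1002925/346552 ≈ -2.8940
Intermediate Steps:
o(w) = 1/(6 + w)
S(t) = 2*t² (S(t) = t*(2*t) = 2*t²)
y(x) = 98 + 2*x² (y(x) = (x² + x*x) + 2*(-7)² = (x² + x²) + 2*49 = 2*x² + 98 = 98 + 2*x²)
(-1052 - 39065)/(y(o(-1)) + 13764) = (-1052 - 39065)/((98 + 2*(1/(6 - 1))²) + 13764) = -40117/((98 + 2*(1/5)²) + 13764) = -40117/((98 + 2*(⅕)²) + 13764) = -40117/((98 + 2*(1/25)) + 13764) = -40117/((98 + 2/25) + 13764) = -40117/(2452/25 + 13764) = -40117/346552/25 = -40117*25/346552 = -1002925/346552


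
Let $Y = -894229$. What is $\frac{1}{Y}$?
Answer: $- \frac{1}{894229} \approx -1.1183 \cdot 10^{-6}$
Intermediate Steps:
$\frac{1}{Y} = \frac{1}{-894229} = - \frac{1}{894229}$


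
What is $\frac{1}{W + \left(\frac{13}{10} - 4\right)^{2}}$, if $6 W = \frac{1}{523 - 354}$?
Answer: $\frac{50700}{369653} \approx 0.13716$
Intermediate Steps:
$W = \frac{1}{1014}$ ($W = \frac{1}{6 \left(523 - 354\right)} = \frac{1}{6 \cdot 169} = \frac{1}{6} \cdot \frac{1}{169} = \frac{1}{1014} \approx 0.00098619$)
$\frac{1}{W + \left(\frac{13}{10} - 4\right)^{2}} = \frac{1}{\frac{1}{1014} + \left(\frac{13}{10} - 4\right)^{2}} = \frac{1}{\frac{1}{1014} + \left(- \frac{27}{10}\right)^{2}} = \frac{1}{\frac{1}{1014} + \frac{729}{100}} = \frac{1}{\frac{369653}{50700}} = \frac{50700}{369653}$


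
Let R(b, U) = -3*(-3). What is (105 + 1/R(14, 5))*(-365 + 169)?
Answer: -185416/9 ≈ -20602.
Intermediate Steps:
R(b, U) = 9
(105 + 1/R(14, 5))*(-365 + 169) = (105 + 1/9)*(-365 + 169) = (105 + 1/9)*(-196) = (946/9)*(-196) = -185416/9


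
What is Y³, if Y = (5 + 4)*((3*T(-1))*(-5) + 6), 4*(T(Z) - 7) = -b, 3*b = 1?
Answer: -43577047359/64 ≈ -6.8089e+8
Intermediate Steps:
b = ⅓ (b = (⅓)*1 = ⅓ ≈ 0.33333)
T(Z) = 83/12 (T(Z) = 7 + (-1*⅓)/4 = 7 + (¼)*(-⅓) = 7 - 1/12 = 83/12)
Y = -3519/4 (Y = (5 + 4)*((3*(83/12))*(-5) + 6) = 9*((83/4)*(-5) + 6) = 9*(-415/4 + 6) = 9*(-391/4) = -3519/4 ≈ -879.75)
Y³ = (-3519/4)³ = -43577047359/64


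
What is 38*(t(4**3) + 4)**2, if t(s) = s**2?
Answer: 638780000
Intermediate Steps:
38*(t(4**3) + 4)**2 = 38*((4**3)**2 + 4)**2 = 38*(64**2 + 4)**2 = 38*(4096 + 4)**2 = 38*4100**2 = 38*16810000 = 638780000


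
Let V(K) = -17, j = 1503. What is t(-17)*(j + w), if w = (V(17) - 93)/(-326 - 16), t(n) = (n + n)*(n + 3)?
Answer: 122364368/171 ≈ 7.1558e+5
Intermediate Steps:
t(n) = 2*n*(3 + n) (t(n) = (2*n)*(3 + n) = 2*n*(3 + n))
w = 55/171 (w = (-17 - 93)/(-326 - 16) = -110/(-342) = -110*(-1/342) = 55/171 ≈ 0.32164)
t(-17)*(j + w) = (2*(-17)*(3 - 17))*(1503 + 55/171) = (2*(-17)*(-14))*(257068/171) = 476*(257068/171) = 122364368/171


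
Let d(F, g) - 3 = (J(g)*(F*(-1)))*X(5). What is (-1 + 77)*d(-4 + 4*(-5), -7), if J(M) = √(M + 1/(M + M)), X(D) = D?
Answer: 228 + 13680*I*√154/7 ≈ 228.0 + 24252.0*I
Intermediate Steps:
J(M) = √(M + 1/(2*M))
d(F, g) = 3 - 5*F*√(2/g + 4*g)/2 (d(F, g) = 3 + ((√(2/g + 4*g)/2)*(F*(-1)))*5 = 3 + ((√(2/g + 4*g)/2)*(-F))*5 = 3 - F*√(2/g + 4*g)/2*5 = 3 - 5*F*√(2/g + 4*g)/2)
(-1 + 77)*d(-4 + 4*(-5), -7) = (-1 + 77)*(3 - 5*(-4 + 4*(-5))*√(2/(-7) + 4*(-7))/2) = 76*(3 - 5*(-4 - 20)*√(2*(-⅐) - 28)/2) = 76*(3 - 5/2*(-24)*√(-2/7 - 28)) = 76*(3 - 5/2*(-24)*√(-198/7)) = 76*(3 - 5/2*(-24)*3*I*√154/7) = 76*(3 + 180*I*√154/7) = 228 + 13680*I*√154/7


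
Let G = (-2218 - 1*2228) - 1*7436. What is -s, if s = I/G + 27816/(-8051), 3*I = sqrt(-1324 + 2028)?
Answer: 27816/8051 + 4*sqrt(11)/17823 ≈ 3.4557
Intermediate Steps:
G = -11882 (G = (-2218 - 2228) - 7436 = -4446 - 7436 = -11882)
I = 8*sqrt(11)/3 (I = sqrt(-1324 + 2028)/3 = sqrt(704)/3 = (8*sqrt(11))/3 = 8*sqrt(11)/3 ≈ 8.8443)
s = -27816/8051 - 4*sqrt(11)/17823 (s = (8*sqrt(11)/3)/(-11882) + 27816/(-8051) = (8*sqrt(11)/3)*(-1/11882) + 27816*(-1/8051) = -4*sqrt(11)/17823 - 27816/8051 = -27816/8051 - 4*sqrt(11)/17823 ≈ -3.4557)
-s = -(-27816/8051 - 4*sqrt(11)/17823) = 27816/8051 + 4*sqrt(11)/17823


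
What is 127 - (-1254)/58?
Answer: 4310/29 ≈ 148.62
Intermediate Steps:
127 - (-1254)/58 = 127 - 57*(-11/29) = 127 + 627/29 = 4310/29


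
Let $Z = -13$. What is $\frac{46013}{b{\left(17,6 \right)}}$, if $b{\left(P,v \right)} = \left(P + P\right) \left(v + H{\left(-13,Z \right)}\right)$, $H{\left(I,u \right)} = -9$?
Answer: $- \frac{46013}{102} \approx -451.11$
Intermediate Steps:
$b{\left(P,v \right)} = 2 P \left(-9 + v\right)$ ($b{\left(P,v \right)} = \left(P + P\right) \left(v - 9\right) = 2 P \left(-9 + v\right)$)
$\frac{46013}{b{\left(17,6 \right)}} = \frac{46013}{2 \cdot 17 \left(-9 + 6\right)} = \frac{46013}{2 \cdot 17 \left(-3\right)} = \frac{46013}{-102} = 46013 \left(- \frac{1}{102}\right) = - \frac{46013}{102}$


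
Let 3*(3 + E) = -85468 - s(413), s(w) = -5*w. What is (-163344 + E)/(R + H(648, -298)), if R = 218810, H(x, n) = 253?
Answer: -63716/73021 ≈ -0.87257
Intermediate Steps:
E = -27804 (E = -3 + (-85468 - (-5)*413)/3 = -3 + (-85468 - 1*(-2065))/3 = -3 + (-85468 + 2065)/3 = -3 + (⅓)*(-83403) = -3 - 27801 = -27804)
(-163344 + E)/(R + H(648, -298)) = (-163344 - 27804)/(218810 + 253) = -191148/219063 = -191148*1/219063 = -63716/73021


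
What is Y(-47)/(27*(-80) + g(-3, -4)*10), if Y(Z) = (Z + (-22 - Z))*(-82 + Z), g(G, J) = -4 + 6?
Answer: -1419/1070 ≈ -1.3262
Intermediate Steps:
g(G, J) = 2
Y(Z) = 1804 - 22*Z (Y(Z) = -22*(-82 + Z) = 1804 - 22*Z)
Y(-47)/(27*(-80) + g(-3, -4)*10) = (1804 - 22*(-47))/(27*(-80) + 2*10) = (1804 + 1034)/(-2160 + 20) = 2838/(-2140) = 2838*(-1/2140) = -1419/1070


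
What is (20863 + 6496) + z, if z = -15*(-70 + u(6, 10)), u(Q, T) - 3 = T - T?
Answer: 28364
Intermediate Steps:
u(Q, T) = 3 (u(Q, T) = 3 + (T - T) = 3 + 0 = 3)
z = 1005 (z = -15*(-70 + 3) = -15*(-67) = 1005)
(20863 + 6496) + z = (20863 + 6496) + 1005 = 27359 + 1005 = 28364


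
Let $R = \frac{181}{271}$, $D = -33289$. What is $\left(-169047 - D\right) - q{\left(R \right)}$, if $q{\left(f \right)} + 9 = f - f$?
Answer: $-135749$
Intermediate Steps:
$R = \frac{181}{271}$ ($R = 181 \cdot \frac{1}{271} = \frac{181}{271} \approx 0.6679$)
$q{\left(f \right)} = -9$ ($q{\left(f \right)} = -9 + \left(f - f\right) = -9 + 0 = -9$)
$\left(-169047 - D\right) - q{\left(R \right)} = \left(-169047 - -33289\right) - -9 = \left(-169047 + 33289\right) + 9 = -135758 + 9 = -135749$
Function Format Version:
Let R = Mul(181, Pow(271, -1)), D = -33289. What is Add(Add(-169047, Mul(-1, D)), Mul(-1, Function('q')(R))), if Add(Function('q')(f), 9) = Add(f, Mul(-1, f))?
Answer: -135749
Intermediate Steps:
R = Rational(181, 271) (R = Mul(181, Rational(1, 271)) = Rational(181, 271) ≈ 0.66790)
Function('q')(f) = -9 (Function('q')(f) = Add(-9, Add(f, Mul(-1, f))) = Add(-9, 0) = -9)
Add(Add(-169047, Mul(-1, D)), Mul(-1, Function('q')(R))) = Add(Add(-169047, Mul(-1, -33289)), Mul(-1, -9)) = Add(Add(-169047, 33289), 9) = Add(-135758, 9) = -135749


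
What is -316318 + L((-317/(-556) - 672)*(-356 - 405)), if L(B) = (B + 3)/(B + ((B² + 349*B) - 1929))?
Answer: -25547092579012241547210/80763954562086881 ≈ -3.1632e+5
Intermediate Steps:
L(B) = (3 + B)/(-1929 + B² + 350*B) (L(B) = (3 + B)/(B + (-1929 + B² + 349*B)) = (3 + B)/(-1929 + B² + 350*B))
-316318 + L((-317/(-556) - 672)*(-356 - 405)) = -316318 + (3 + (-317/(-556) - 672)*(-356 - 405))/(-1929 + ((-317/(-556) - 672)*(-356 - 405))² + 350*((-317/(-556) - 672)*(-356 - 405))) = -316318 + (3 + (-317*(-1/556) - 672)*(-761))/(-1929 + ((-317*(-1/556) - 672)*(-761))² + 350*((-317*(-1/556) - 672)*(-761))) = -316318 + (3 + (317/556 - 672)*(-761))/(-1929 + ((317/556 - 672)*(-761))² + 350*((317/556 - 672)*(-761))) = -316318 + (3 - 373315/556*(-761))/(-1929 + (-373315/556*(-761))² + 350*(-373315/556*(-761))) = -316318 + (3 + 284092715/556)/(-1929 + (284092715/556)² + 350*(284092715/556)) = -316318 + (284094383/556)/(-1929 + 80708670716071225/309136 + 49716225125/278) = -316318 + (284094383/556)/(80763954562086881/309136) = -316318 + (309136/80763954562086881)*(284094383/556) = -316318 + 157956476948/80763954562086881 = -25547092579012241547210/80763954562086881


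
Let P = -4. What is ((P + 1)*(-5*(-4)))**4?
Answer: 12960000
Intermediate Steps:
((P + 1)*(-5*(-4)))**4 = ((-4 + 1)*(-5*(-4)))**4 = (-3*20)**4 = (-60)**4 = 12960000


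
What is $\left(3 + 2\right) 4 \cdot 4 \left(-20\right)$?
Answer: $-1600$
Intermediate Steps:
$\left(3 + 2\right) 4 \cdot 4 \left(-20\right) = 5 \cdot 4 \cdot 4 \left(-20\right) = 20 \cdot 4 \left(-20\right) = 80 \left(-20\right) = -1600$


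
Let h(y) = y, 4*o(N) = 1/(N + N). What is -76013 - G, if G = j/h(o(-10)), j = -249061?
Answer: -20000893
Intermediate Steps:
o(N) = 1/(8*N) (o(N) = 1/(4*(N + N)) = 1/(4*((2*N))) = (1/(2*N))/4 = 1/(8*N))
G = 19924880 (G = -249061/((⅛)/(-10)) = -249061/((⅛)*(-⅒)) = -249061/(-1/80) = -249061*(-80) = 19924880)
-76013 - G = -76013 - 1*19924880 = -76013 - 19924880 = -20000893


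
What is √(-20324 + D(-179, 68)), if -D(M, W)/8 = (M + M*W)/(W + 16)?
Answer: I*√938238/7 ≈ 138.38*I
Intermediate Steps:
D(M, W) = -8*(M + M*W)/(16 + W) (D(M, W) = -8*(M + M*W)/(W + 16) = -8*(M + M*W)/(16 + W))
√(-20324 + D(-179, 68)) = √(-20324 - 8*(-179)*(1 + 68)/(16 + 68)) = √(-20324 - 8*(-179)*69/84) = √(-20324 - 8*(-179)*1/84*69) = √(-20324 + 8234/7) = √(-134034/7) = I*√938238/7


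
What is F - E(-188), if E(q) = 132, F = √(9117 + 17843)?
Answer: -132 + 4*√1685 ≈ 32.195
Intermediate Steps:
F = 4*√1685 (F = √26960 = 4*√1685 ≈ 164.20)
F - E(-188) = 4*√1685 - 1*132 = 4*√1685 - 132 = -132 + 4*√1685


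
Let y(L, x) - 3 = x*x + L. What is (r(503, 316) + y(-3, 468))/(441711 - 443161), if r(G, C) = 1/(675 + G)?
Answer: -258010273/1708100 ≈ -151.05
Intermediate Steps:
y(L, x) = 3 + L + x² (y(L, x) = 3 + (x*x + L) = 3 + (x² + L) = 3 + (L + x²) = 3 + L + x²)
(r(503, 316) + y(-3, 468))/(441711 - 443161) = (1/(675 + 503) + (3 - 3 + 468²))/(441711 - 443161) = (1/1178 + (3 - 3 + 219024))/(-1450) = (1/1178 + 219024)*(-1/1450) = (258010273/1178)*(-1/1450) = -258010273/1708100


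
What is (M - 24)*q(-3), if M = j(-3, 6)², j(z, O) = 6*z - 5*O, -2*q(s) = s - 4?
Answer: 7980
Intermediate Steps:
q(s) = 2 - s/2 (q(s) = -(s - 4)/2 = -(-4 + s)/2 = 2 - s/2)
j(z, O) = -5*O + 6*z
M = 2304 (M = (-5*6 + 6*(-3))² = (-30 - 18)² = (-48)² = 2304)
(M - 24)*q(-3) = (2304 - 24)*(2 - ½*(-3)) = 2280*(2 + 3/2) = 2280*(7/2) = 7980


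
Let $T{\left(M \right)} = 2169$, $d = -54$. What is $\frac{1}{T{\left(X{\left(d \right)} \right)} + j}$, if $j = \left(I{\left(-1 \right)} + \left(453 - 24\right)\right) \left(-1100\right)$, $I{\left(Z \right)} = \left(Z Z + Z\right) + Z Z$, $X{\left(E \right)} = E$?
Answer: $- \frac{1}{470831} \approx -2.1239 \cdot 10^{-6}$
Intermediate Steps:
$I{\left(Z \right)} = Z + 2 Z^{2}$ ($I{\left(Z \right)} = \left(Z^{2} + Z\right) + Z^{2} = \left(Z + Z^{2}\right) + Z^{2} = Z + 2 Z^{2}$)
$j = -473000$ ($j = \left(- (1 + 2 \left(-1\right)) + \left(453 - 24\right)\right) \left(-1100\right) = \left(- (1 - 2) + \left(453 - 24\right)\right) \left(-1100\right) = \left(\left(-1\right) \left(-1\right) + 429\right) \left(-1100\right) = \left(1 + 429\right) \left(-1100\right) = 430 \left(-1100\right) = -473000$)
$\frac{1}{T{\left(X{\left(d \right)} \right)} + j} = \frac{1}{2169 - 473000} = \frac{1}{-470831} = - \frac{1}{470831}$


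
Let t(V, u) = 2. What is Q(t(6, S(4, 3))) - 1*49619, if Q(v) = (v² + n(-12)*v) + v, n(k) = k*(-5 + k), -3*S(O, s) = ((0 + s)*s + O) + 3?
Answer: -49205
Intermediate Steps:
S(O, s) = -1 - O/3 - s²/3 (S(O, s) = -(((0 + s)*s + O) + 3)/3 = -((s*s + O) + 3)/3 = -((s² + O) + 3)/3 = -((O + s²) + 3)/3 = -(3 + O + s²)/3 = -1 - O/3 - s²/3)
Q(v) = v² + 205*v (Q(v) = (v² + (-12*(-5 - 12))*v) + v = (v² + (-12*(-17))*v) + v = (v² + 204*v) + v = v² + 205*v)
Q(t(6, S(4, 3))) - 1*49619 = 2*(205 + 2) - 1*49619 = 2*207 - 49619 = 414 - 49619 = -49205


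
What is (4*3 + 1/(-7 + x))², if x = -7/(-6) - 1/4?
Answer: 746496/5329 ≈ 140.08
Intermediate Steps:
x = 11/12 (x = -7*(-⅙) - 1*¼ = 7/6 - ¼ = 11/12 ≈ 0.91667)
(4*3 + 1/(-7 + x))² = (4*3 + 1/(-7 + 11/12))² = (12 + 1/(-73/12))² = (12 - 12/73)² = (864/73)² = 746496/5329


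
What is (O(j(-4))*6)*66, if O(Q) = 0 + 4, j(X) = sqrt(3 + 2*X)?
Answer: 1584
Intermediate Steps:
O(Q) = 4
(O(j(-4))*6)*66 = (4*6)*66 = 24*66 = 1584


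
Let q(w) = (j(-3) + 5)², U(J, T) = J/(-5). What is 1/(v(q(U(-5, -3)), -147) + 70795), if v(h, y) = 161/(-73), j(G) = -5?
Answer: 73/5167874 ≈ 1.4126e-5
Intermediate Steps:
U(J, T) = -J/5 (U(J, T) = J*(-⅕) = -J/5)
q(w) = 0 (q(w) = (-5 + 5)² = 0² = 0)
v(h, y) = -161/73 (v(h, y) = 161*(-1/73) = -161/73)
1/(v(q(U(-5, -3)), -147) + 70795) = 1/(-161/73 + 70795) = 1/(5167874/73) = 73/5167874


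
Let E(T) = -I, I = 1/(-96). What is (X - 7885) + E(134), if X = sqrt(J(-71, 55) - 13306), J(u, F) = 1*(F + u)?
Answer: -756959/96 + I*sqrt(13322) ≈ -7885.0 + 115.42*I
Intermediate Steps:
I = -1/96 ≈ -0.010417
J(u, F) = F + u
X = I*sqrt(13322) (X = sqrt((55 - 71) - 13306) = sqrt(-16 - 13306) = sqrt(-13322) = I*sqrt(13322) ≈ 115.42*I)
E(T) = 1/96 (E(T) = -1*(-1/96) = 1/96)
(X - 7885) + E(134) = (I*sqrt(13322) - 7885) + 1/96 = (-7885 + I*sqrt(13322)) + 1/96 = -756959/96 + I*sqrt(13322)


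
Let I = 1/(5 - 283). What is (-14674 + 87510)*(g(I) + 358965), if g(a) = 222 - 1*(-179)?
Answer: 26174781976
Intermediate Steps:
I = -1/278 (I = 1/(-278) = -1/278 ≈ -0.0035971)
g(a) = 401 (g(a) = 222 + 179 = 401)
(-14674 + 87510)*(g(I) + 358965) = (-14674 + 87510)*(401 + 358965) = 72836*359366 = 26174781976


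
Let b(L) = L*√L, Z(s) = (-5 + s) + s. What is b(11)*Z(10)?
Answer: 165*√11 ≈ 547.24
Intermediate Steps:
Z(s) = -5 + 2*s
b(L) = L^(3/2)
b(11)*Z(10) = 11^(3/2)*(-5 + 2*10) = (11*√11)*(-5 + 20) = (11*√11)*15 = 165*√11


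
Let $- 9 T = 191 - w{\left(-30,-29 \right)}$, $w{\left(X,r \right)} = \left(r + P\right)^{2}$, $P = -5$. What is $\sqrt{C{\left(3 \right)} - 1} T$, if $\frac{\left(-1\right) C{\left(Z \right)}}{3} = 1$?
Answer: $\frac{1930 i}{9} \approx 214.44 i$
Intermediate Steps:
$C{\left(Z \right)} = -3$ ($C{\left(Z \right)} = \left(-3\right) 1 = -3$)
$w{\left(X,r \right)} = \left(-5 + r\right)^{2}$ ($w{\left(X,r \right)} = \left(r - 5\right)^{2} = \left(-5 + r\right)^{2}$)
$T = \frac{965}{9}$ ($T = - \frac{191 - \left(-5 - 29\right)^{2}}{9} = - \frac{191 - \left(-34\right)^{2}}{9} = - \frac{191 - 1156}{9} = \left(- \frac{1}{9}\right) \left(-965\right) = \frac{965}{9} \approx 107.22$)
$\sqrt{C{\left(3 \right)} - 1} T = \sqrt{-3 - 1} \cdot \frac{965}{9} = \sqrt{-4} \cdot \frac{965}{9} = 2 i \frac{965}{9} = \frac{1930 i}{9}$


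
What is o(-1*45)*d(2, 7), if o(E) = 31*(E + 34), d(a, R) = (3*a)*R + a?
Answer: -15004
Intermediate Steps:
d(a, R) = a + 3*R*a (d(a, R) = 3*R*a + a = a + 3*R*a)
o(E) = 1054 + 31*E (o(E) = 31*(34 + E) = 1054 + 31*E)
o(-1*45)*d(2, 7) = (1054 + 31*(-1*45))*(2*(1 + 3*7)) = (1054 + 31*(-45))*(2*(1 + 21)) = (1054 - 1395)*(2*22) = -341*44 = -15004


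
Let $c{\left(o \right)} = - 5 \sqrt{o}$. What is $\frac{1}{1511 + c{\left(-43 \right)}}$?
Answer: $\frac{1511}{2284196} + \frac{5 i \sqrt{43}}{2284196} \approx 0.0006615 + 1.4354 \cdot 10^{-5} i$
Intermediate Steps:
$\frac{1}{1511 + c{\left(-43 \right)}} = \frac{1}{1511 - 5 \sqrt{-43}} = \frac{1}{1511 - 5 i \sqrt{43}}$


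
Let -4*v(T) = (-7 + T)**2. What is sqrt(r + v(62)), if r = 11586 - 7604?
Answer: sqrt(12903)/2 ≈ 56.796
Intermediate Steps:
v(T) = -(-7 + T)**2/4
r = 3982
sqrt(r + v(62)) = sqrt(3982 - (-7 + 62)**2/4) = sqrt(3982 - 1/4*55**2) = sqrt(3982 - 1/4*3025) = sqrt(3982 - 3025/4) = sqrt(12903/4) = sqrt(12903)/2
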